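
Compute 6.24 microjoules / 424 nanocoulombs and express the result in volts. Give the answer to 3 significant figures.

(6.24 × 10⁻⁶) / (424 × 10⁻⁹) = 0.014717 × 10³ V

14.7 volts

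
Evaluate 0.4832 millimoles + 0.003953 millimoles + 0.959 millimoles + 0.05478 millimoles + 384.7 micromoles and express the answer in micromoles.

In micromoles:
  0.4832 millimoles = 0.4832 × 10^3 micromoles = 483.2
  0.003953 millimoles = 0.003953 × 10^3 micromoles = 3.953
  0.959 millimoles = 0.959 × 10^3 micromoles = 959
  0.05478 millimoles = 0.05478 × 10^3 micromoles = 54.78
  384.7 micromoles → 384.7
Sum: 483.2 + 3.953 + 959 + 54.78 + 384.7 = 1885.633

1885.633 micromoles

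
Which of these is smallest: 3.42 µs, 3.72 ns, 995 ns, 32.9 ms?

3.42 µs = 0.00000342 s
3.72 ns = 0.00000000372 s
995 ns = 0.000000995 s
32.9 ms = 0.0329 s

3.72 ns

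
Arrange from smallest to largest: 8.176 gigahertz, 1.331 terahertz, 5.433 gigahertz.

8.176 gigahertz = 8176000000 hertz
1.331 terahertz = 1331000000000 hertz
5.433 gigahertz = 5433000000 hertz

5.433 gigahertz < 8.176 gigahertz < 1.331 terahertz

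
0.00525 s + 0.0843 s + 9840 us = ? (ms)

99.39 ms

In ms:
  0.00525 s = 0.00525e3 ms = 5.25
  0.0843 s = 0.0843e3 ms = 84.3
  9840 us = 9840e-3 ms = 9.84
Sum: 5.25 + 84.3 + 9.84 = 99.39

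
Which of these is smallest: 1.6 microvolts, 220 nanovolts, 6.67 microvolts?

1.6 microvolts = 0.0000016 volts
220 nanovolts = 0.00000022 volts
6.67 microvolts = 0.00000667 volts

220 nanovolts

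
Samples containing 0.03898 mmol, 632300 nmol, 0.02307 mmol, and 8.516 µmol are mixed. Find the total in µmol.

In µmol:
  0.03898 mmol = 0.03898e3 µmol = 38.98
  632300 nmol = 632300e-3 µmol = 632.3
  0.02307 mmol = 0.02307e3 µmol = 23.07
  8.516 µmol → 8.516
Sum: 38.98 + 632.3 + 23.07 + 8.516 = 702.866

702.866 µmol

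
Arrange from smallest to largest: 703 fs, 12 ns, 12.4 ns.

703 fs < 12 ns < 12.4 ns

703 fs = 0.000000000000703 s
12 ns = 0.000000012 s
12.4 ns = 0.0000000124 s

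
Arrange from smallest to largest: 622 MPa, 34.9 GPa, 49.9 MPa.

49.9 MPa < 622 MPa < 34.9 GPa

622 MPa = 622000000 Pa
34.9 GPa = 34900000000 Pa
49.9 MPa = 49900000 Pa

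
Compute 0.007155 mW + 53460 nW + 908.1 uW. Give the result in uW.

968.715 uW

In uW:
  0.007155 mW = 0.007155e3 uW = 7.155
  53460 nW = 53460e-3 uW = 53.46
  908.1 uW → 908.1
Sum: 7.155 + 53.46 + 908.1 = 968.715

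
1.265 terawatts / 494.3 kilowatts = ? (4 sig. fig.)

2559000

(1.265 × 10¹²) / (494.3 × 10³) = 0.0025592 × 10⁹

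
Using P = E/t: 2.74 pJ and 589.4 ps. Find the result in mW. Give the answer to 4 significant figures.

(2.74 × 10⁻¹²) / (589.4 × 10⁻¹²) = 0.0046488 W

4.649 mW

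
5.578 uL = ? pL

micro = 10⁻⁶, pico = 10⁻¹²; factor is 10⁶.
5.578 × 10⁶ = 5578000

5578000 pL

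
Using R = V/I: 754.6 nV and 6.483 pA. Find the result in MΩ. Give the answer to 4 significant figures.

0.1164 MΩ

(754.6 × 10⁻⁹) / (6.483 × 10⁻¹²) = 116.397 × 10³ Ω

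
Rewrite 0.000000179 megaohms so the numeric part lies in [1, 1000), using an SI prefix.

= 179 × 10^-3 ohms; 10^-3 is milli.

179 milliohms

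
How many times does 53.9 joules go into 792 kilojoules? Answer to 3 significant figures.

(792 × 10^3) / (53.9) = 14.69 × 10^3

14700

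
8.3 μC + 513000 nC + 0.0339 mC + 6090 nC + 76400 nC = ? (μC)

In μC:
  8.3 μC → 8.3
  513000 nC = 513000 × 10^-3 μC = 513
  0.0339 mC = 0.0339 × 10^3 μC = 33.9
  6090 nC = 6090 × 10^-3 μC = 6.09
  76400 nC = 76400 × 10^-3 μC = 76.4
Sum: 8.3 + 513 + 33.9 + 6.09 + 76.4 = 637.69

637.69 μC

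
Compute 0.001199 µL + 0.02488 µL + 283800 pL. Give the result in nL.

309.879 nL

In nL:
  0.001199 µL = 0.001199 × 10^3 nL = 1.199
  0.02488 µL = 0.02488 × 10^3 nL = 24.88
  283800 pL = 283800 × 10^-3 nL = 283.8
Sum: 1.199 + 24.88 + 283.8 = 309.879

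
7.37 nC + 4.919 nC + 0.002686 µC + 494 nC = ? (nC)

508.975 nC

In nC:
  7.37 nC → 7.37
  4.919 nC → 4.919
  0.002686 µC = 0.002686 × 10³ nC = 2.686
  494 nC → 494
Sum: 7.37 + 4.919 + 2.686 + 494 = 508.975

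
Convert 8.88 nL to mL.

nano = 1e-9, milli = 1e-3; factor is 1e-6.
8.88 × 1e-6 = 0.00000888

0.00000888 mL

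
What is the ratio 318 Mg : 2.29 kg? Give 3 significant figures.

(318 × 10^6) / (2.29 × 10^3) = 138.9 × 10^3

139000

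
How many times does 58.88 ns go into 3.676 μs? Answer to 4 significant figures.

(3.676e-6) / (58.88e-9) = 0.062432e3

62.43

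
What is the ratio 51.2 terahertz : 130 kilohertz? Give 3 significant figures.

394000000

(51.2 × 10^12) / (130 × 10^3) = 0.3938 × 10^9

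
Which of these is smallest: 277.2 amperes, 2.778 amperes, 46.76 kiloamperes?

2.778 amperes

277.2 amperes = 277.2 amperes
2.778 amperes = 2.778 amperes
46.76 kiloamperes = 46760 amperes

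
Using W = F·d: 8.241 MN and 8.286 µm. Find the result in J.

68.284926 J

8.241 × 10⁶ × 8.286 × 10⁻⁶ = 68.284926 J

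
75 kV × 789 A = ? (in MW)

75e3 × 789 = 59175e3 W

59.175 MW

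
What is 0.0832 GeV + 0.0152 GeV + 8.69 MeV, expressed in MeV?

107.09 MeV

In MeV:
  0.0832 GeV = 0.0832e3 MeV = 83.2
  0.0152 GeV = 0.0152e3 MeV = 15.2
  8.69 MeV → 8.69
Sum: 83.2 + 15.2 + 8.69 = 107.09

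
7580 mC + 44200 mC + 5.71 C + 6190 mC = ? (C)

63.68 C

In C:
  7580 mC = 7580e-3 C = 7.58
  44200 mC = 44200e-3 C = 44.2
  5.71 C → 5.71
  6190 mC = 6190e-3 C = 6.19
Sum: 7.58 + 44.2 + 5.71 + 6.19 = 63.68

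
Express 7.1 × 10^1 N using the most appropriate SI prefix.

71 N

= 71 N; mantissa already in [1, 1000).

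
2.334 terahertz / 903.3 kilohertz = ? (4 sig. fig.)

2584000

(2.334 × 10¹²) / (903.3 × 10³) = 0.0025839 × 10⁹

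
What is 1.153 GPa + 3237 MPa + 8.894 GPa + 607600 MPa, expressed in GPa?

In GPa:
  1.153 GPa → 1.153
  3237 MPa = 3237e-3 GPa = 3.237
  8.894 GPa → 8.894
  607600 MPa = 607600e-3 GPa = 607.6
Sum: 1.153 + 3.237 + 8.894 + 607.6 = 620.884

620.884 GPa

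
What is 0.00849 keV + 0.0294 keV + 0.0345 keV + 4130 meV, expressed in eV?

In eV:
  0.00849 keV = 0.00849 × 10³ eV = 8.49
  0.0294 keV = 0.0294 × 10³ eV = 29.4
  0.0345 keV = 0.0345 × 10³ eV = 34.5
  4130 meV = 4130 × 10⁻³ eV = 4.13
Sum: 8.49 + 29.4 + 34.5 + 4.13 = 76.52

76.52 eV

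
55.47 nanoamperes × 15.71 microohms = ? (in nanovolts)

0.0008714337 nanovolts

55.47 × 10⁻⁹ × 15.71 × 10⁻⁶ = 871.4337 × 10⁻¹⁵ V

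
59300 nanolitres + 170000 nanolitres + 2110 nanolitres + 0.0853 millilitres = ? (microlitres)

316.71 microlitres

In microlitres:
  59300 nanolitres = 59300 × 10⁻³ microlitres = 59.3
  170000 nanolitres = 170000 × 10⁻³ microlitres = 170
  2110 nanolitres = 2110 × 10⁻³ microlitres = 2.11
  0.0853 millilitres = 0.0853 × 10³ microlitres = 85.3
Sum: 59.3 + 170 + 2.11 + 85.3 = 316.71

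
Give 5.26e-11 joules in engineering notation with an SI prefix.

52.6 picojoules

= 52.6e-12 joules; 1e-12 is pico.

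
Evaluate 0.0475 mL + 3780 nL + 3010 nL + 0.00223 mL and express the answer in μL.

56.52 μL

In μL:
  0.0475 mL = 0.0475 × 10³ μL = 47.5
  3780 nL = 3780 × 10⁻³ μL = 3.78
  3010 nL = 3010 × 10⁻³ μL = 3.01
  0.00223 mL = 0.00223 × 10³ μL = 2.23
Sum: 47.5 + 3.78 + 3.01 + 2.23 = 56.52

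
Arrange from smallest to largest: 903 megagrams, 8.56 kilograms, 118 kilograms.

903 megagrams = 903000000 grams
8.56 kilograms = 8560 grams
118 kilograms = 118000 grams

8.56 kilograms < 118 kilograms < 903 megagrams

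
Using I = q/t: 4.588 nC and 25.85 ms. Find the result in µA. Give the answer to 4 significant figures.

(4.588 × 10^-9) / (25.85 × 10^-3) = 0.177485 × 10^-6 A

0.1775 µA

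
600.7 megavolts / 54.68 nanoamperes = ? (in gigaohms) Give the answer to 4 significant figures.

10990000 gigaohms

(600.7 × 10^6) / (54.68 × 10^-9) = 10.9857 × 10^15 Ω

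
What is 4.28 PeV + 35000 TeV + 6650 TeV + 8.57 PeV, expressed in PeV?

In PeV:
  4.28 PeV → 4.28
  35000 TeV = 35000 × 10^-3 PeV = 35
  6650 TeV = 6650 × 10^-3 PeV = 6.65
  8.57 PeV → 8.57
Sum: 4.28 + 35 + 6.65 + 8.57 = 54.5

54.5 PeV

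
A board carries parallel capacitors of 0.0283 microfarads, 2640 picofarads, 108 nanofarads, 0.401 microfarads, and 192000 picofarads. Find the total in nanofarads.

In nanofarads:
  0.0283 microfarads = 0.0283 × 10³ nanofarads = 28.3
  2640 picofarads = 2640 × 10⁻³ nanofarads = 2.64
  108 nanofarads → 108
  0.401 microfarads = 0.401 × 10³ nanofarads = 401
  192000 picofarads = 192000 × 10⁻³ nanofarads = 192
Sum: 28.3 + 2.64 + 108 + 401 + 192 = 731.94

731.94 nanofarads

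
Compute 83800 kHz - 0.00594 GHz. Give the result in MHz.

In MHz:
  83800 kHz = 83800 × 10⁻³ MHz = 83.8
  0.00594 GHz = 0.00594 × 10³ MHz = 5.94
Difference: 83.8 - 5.94 = 77.86

77.86 MHz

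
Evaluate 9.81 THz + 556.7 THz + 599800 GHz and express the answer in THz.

In THz:
  9.81 THz → 9.81
  556.7 THz → 556.7
  599800 GHz = 599800e-3 THz = 599.8
Sum: 9.81 + 556.7 + 599.8 = 1166.31

1166.31 THz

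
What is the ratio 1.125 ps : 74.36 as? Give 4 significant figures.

(1.125e-12) / (74.36e-18) = 0.015129e6

15130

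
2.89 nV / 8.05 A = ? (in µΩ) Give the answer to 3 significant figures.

0.000359 µΩ

(2.89 × 10^-9) / (8.05) = 0.35901 × 10^-9 Ω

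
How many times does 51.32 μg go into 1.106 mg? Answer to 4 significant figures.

21.55

(1.106 × 10^-3) / (51.32 × 10^-6) = 0.021551 × 10^3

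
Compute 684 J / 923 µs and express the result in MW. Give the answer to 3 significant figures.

0.741 MW

(684) / (923 × 10⁻⁶) = 0.74106 × 10⁶ W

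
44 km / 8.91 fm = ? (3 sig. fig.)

(44 × 10³) / (8.91 × 10⁻¹⁵) = 4.938 × 10¹⁸

4940000000000000000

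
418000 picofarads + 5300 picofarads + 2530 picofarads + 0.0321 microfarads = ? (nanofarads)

457.93 nanofarads

In nanofarads:
  418000 picofarads = 418000 × 10⁻³ nanofarads = 418
  5300 picofarads = 5300 × 10⁻³ nanofarads = 5.3
  2530 picofarads = 2530 × 10⁻³ nanofarads = 2.53
  0.0321 microfarads = 0.0321 × 10³ nanofarads = 32.1
Sum: 418 + 5.3 + 2.53 + 32.1 = 457.93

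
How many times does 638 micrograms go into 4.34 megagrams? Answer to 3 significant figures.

(4.34 × 10⁶) / (638 × 10⁻⁶) = 0.006803 × 10¹²

6800000000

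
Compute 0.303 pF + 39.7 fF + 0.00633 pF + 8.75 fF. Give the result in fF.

In fF:
  0.303 pF = 0.303e3 fF = 303
  39.7 fF → 39.7
  0.00633 pF = 0.00633e3 fF = 6.33
  8.75 fF → 8.75
Sum: 303 + 39.7 + 6.33 + 8.75 = 357.78

357.78 fF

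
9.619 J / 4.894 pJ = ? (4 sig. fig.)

(9.619) / (4.894 × 10^-12) = 1.9655 × 10^12

1965000000000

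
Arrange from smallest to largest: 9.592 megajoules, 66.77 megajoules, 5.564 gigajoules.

9.592 megajoules = 9592000 joules
66.77 megajoules = 66770000 joules
5.564 gigajoules = 5564000000 joules

9.592 megajoules < 66.77 megajoules < 5.564 gigajoules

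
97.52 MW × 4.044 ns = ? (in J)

97.52 × 10⁶ × 4.044 × 10⁻⁹ = 394.37088 × 10⁻³ J

0.39437088 J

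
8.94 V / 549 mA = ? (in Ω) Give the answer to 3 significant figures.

16.3 Ω

(8.94) / (549 × 10⁻³) = 0.016284 × 10³ Ω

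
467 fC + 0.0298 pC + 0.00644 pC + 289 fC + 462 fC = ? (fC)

1254.24 fC

In fC:
  467 fC → 467
  0.0298 pC = 0.0298e3 fC = 29.8
  0.00644 pC = 0.00644e3 fC = 6.44
  289 fC → 289
  462 fC → 462
Sum: 467 + 29.8 + 6.44 + 289 + 462 = 1254.24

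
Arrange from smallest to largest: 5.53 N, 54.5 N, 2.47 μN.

5.53 N = 5.53 N
54.5 N = 54.5 N
2.47 μN = 0.00000247 N

2.47 μN < 5.53 N < 54.5 N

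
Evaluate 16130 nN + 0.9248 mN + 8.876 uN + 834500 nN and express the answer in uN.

1784.306 uN

In uN:
  16130 nN = 16130e-3 uN = 16.13
  0.9248 mN = 0.9248e3 uN = 924.8
  8.876 uN → 8.876
  834500 nN = 834500e-3 uN = 834.5
Sum: 16.13 + 924.8 + 8.876 + 834.5 = 1784.306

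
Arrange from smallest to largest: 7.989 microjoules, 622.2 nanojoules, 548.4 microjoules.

7.989 microjoules = 0.000007989 joules
622.2 nanojoules = 0.0000006222 joules
548.4 microjoules = 0.0005484 joules

622.2 nanojoules < 7.989 microjoules < 548.4 microjoules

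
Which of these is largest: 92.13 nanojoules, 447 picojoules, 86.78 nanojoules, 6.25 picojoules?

92.13 nanojoules

92.13 nanojoules = 0.00000009213 joules
447 picojoules = 0.000000000447 joules
86.78 nanojoules = 0.00000008678 joules
6.25 picojoules = 0.00000000000625 joules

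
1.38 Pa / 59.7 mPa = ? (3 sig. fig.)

(1.38) / (59.7 × 10^-3) = 0.02312 × 10^3

23.1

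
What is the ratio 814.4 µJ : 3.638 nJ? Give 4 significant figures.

223900

(814.4e-6) / (3.638e-9) = 223.86e3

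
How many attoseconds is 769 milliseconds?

milli = 10^-3, atto = 10^-18; factor is 10^15.
769 × 10^15 = 769000000000000000

769000000000000000 attoseconds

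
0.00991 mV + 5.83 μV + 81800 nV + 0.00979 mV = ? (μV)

107.33 μV

In μV:
  0.00991 mV = 0.00991 × 10^3 μV = 9.91
  5.83 μV → 5.83
  81800 nV = 81800 × 10^-3 μV = 81.8
  0.00979 mV = 0.00979 × 10^3 μV = 9.79
Sum: 9.91 + 5.83 + 81.8 + 9.79 = 107.33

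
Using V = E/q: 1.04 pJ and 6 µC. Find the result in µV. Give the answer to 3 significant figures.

0.173 µV

(1.04 × 10^-12) / (6 × 10^-6) = 0.17333 × 10^-6 V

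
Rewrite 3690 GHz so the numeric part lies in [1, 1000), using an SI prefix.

3.69 THz

= 3.69 × 10^12 Hz; 10^12 is tera.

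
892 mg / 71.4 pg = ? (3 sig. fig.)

(892e-3) / (71.4e-12) = 12.49e9

12500000000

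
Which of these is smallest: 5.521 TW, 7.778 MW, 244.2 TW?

7.778 MW

5.521 TW = 5521000000000 W
7.778 MW = 7778000 W
244.2 TW = 244200000000000 W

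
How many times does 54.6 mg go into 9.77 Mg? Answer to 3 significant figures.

179000000

(9.77e6) / (54.6e-3) = 0.1789e9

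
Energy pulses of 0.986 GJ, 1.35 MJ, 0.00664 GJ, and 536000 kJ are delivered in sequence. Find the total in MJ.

In MJ:
  0.986 GJ = 0.986 × 10^3 MJ = 986
  1.35 MJ → 1.35
  0.00664 GJ = 0.00664 × 10^3 MJ = 6.64
  536000 kJ = 536000 × 10^-3 MJ = 536
Sum: 986 + 1.35 + 6.64 + 536 = 1529.99

1529.99 MJ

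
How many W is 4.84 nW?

nano = 1e-9, (no prefix) = 1e0; factor is 1e-9.
4.84 × 1e-9 = 0.00000000484

0.00000000484 W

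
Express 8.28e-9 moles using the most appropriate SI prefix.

= 8.28e-9 moles; 1e-9 is nano.

8.28 nanomoles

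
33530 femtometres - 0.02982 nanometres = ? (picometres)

In picometres:
  33530 femtometres = 33530e-3 picometres = 33.53
  0.02982 nanometres = 0.02982e3 picometres = 29.82
Difference: 33.53 - 29.82 = 3.71

3.71 picometres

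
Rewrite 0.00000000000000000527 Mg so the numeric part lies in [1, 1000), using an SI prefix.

5.27 pg

= 5.27 × 10⁻¹² g; 10⁻¹² is pico.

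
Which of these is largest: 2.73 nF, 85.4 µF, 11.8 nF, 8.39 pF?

2.73 nF = 0.00000000273 F
85.4 µF = 0.0000854 F
11.8 nF = 0.0000000118 F
8.39 pF = 0.00000000000839 F

85.4 µF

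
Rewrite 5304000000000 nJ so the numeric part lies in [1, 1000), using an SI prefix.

= 5.304 × 10³ J; 10³ is kilo.

5.304 kJ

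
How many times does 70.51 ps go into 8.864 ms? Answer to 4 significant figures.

(8.864 × 10^-3) / (70.51 × 10^-12) = 0.12571 × 10^9

125700000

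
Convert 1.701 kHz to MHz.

0.001701 MHz

kilo = 1e3, mega = 1e6; factor is 1e-3.
1.701 × 1e-3 = 0.001701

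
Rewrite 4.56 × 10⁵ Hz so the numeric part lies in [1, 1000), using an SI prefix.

= 456 × 10³ Hz; 10³ is kilo.

456 kHz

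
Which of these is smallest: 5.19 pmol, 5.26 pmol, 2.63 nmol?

5.19 pmol

5.19 pmol = 0.00000000000519 mol
5.26 pmol = 0.00000000000526 mol
2.63 nmol = 0.00000000263 mol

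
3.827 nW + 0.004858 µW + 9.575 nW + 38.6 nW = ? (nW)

In nW:
  3.827 nW → 3.827
  0.004858 µW = 0.004858e3 nW = 4.858
  9.575 nW → 9.575
  38.6 nW → 38.6
Sum: 3.827 + 4.858 + 9.575 + 38.6 = 56.86

56.86 nW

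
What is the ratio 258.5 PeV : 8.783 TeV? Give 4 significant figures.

29430

(258.5 × 10¹⁵) / (8.783 × 10¹²) = 29.432 × 10³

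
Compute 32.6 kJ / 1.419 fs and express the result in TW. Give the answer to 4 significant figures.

22970000 TW

(32.6 × 10³) / (1.419 × 10⁻¹⁵) = 22.9739 × 10¹⁸ W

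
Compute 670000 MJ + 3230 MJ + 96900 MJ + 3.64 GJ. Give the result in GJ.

In GJ:
  670000 MJ = 670000e-3 GJ = 670
  3230 MJ = 3230e-3 GJ = 3.23
  96900 MJ = 96900e-3 GJ = 96.9
  3.64 GJ → 3.64
Sum: 670 + 3.23 + 96.9 + 3.64 = 773.77

773.77 GJ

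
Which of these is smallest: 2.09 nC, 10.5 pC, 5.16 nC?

10.5 pC

2.09 nC = 0.00000000209 C
10.5 pC = 0.0000000000105 C
5.16 nC = 0.00000000516 C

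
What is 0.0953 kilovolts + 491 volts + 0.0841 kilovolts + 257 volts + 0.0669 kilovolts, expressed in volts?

994.3 volts

In volts:
  0.0953 kilovolts = 0.0953 × 10^3 volts = 95.3
  491 volts → 491
  0.0841 kilovolts = 0.0841 × 10^3 volts = 84.1
  257 volts → 257
  0.0669 kilovolts = 0.0669 × 10^3 volts = 66.9
Sum: 95.3 + 491 + 84.1 + 257 + 66.9 = 994.3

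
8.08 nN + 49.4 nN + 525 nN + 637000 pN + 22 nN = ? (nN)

In nN:
  8.08 nN → 8.08
  49.4 nN → 49.4
  525 nN → 525
  637000 pN = 637000 × 10^-3 nN = 637
  22 nN → 22
Sum: 8.08 + 49.4 + 525 + 637 + 22 = 1241.48

1241.48 nN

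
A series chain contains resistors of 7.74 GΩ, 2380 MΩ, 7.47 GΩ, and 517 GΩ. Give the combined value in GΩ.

In GΩ:
  7.74 GΩ → 7.74
  2380 MΩ = 2380 × 10⁻³ GΩ = 2.38
  7.47 GΩ → 7.47
  517 GΩ → 517
Sum: 7.74 + 2.38 + 7.47 + 517 = 534.59

534.59 GΩ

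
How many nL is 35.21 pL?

pico = 10^-12, nano = 10^-9; factor is 10^-3.
35.21 × 10^-3 = 0.03521

0.03521 nL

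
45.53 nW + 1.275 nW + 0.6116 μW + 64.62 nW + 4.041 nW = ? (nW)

727.066 nW

In nW:
  45.53 nW → 45.53
  1.275 nW → 1.275
  0.6116 μW = 0.6116 × 10³ nW = 611.6
  64.62 nW → 64.62
  4.041 nW → 4.041
Sum: 45.53 + 1.275 + 611.6 + 64.62 + 4.041 = 727.066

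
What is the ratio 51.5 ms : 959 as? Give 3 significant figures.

(51.5 × 10⁻³) / (959 × 10⁻¹⁸) = 0.0537 × 10¹⁵

53700000000000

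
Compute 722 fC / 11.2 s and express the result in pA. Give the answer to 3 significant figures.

0.0645 pA

(722 × 10⁻¹⁵) / (11.2) = 64.464 × 10⁻¹⁵ A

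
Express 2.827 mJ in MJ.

milli = 1e-3, mega = 1e6; factor is 1e-9.
2.827 × 1e-9 = 0.000000002827

0.000000002827 MJ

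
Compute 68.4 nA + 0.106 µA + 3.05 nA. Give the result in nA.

177.45 nA

In nA:
  68.4 nA → 68.4
  0.106 µA = 0.106 × 10³ nA = 106
  3.05 nA → 3.05
Sum: 68.4 + 106 + 3.05 = 177.45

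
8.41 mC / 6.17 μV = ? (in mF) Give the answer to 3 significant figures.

1360000 mF

(8.41 × 10^-3) / (6.17 × 10^-6) = 1.363 × 10^3 F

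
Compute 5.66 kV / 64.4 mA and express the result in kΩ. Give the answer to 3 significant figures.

87.9 kΩ

(5.66 × 10^3) / (64.4 × 10^-3) = 0.087888 × 10^6 Ω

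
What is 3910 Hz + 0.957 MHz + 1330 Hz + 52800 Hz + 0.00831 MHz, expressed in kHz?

In kHz:
  3910 Hz = 3910 × 10^-3 kHz = 3.91
  0.957 MHz = 0.957 × 10^3 kHz = 957
  1330 Hz = 1330 × 10^-3 kHz = 1.33
  52800 Hz = 52800 × 10^-3 kHz = 52.8
  0.00831 MHz = 0.00831 × 10^3 kHz = 8.31
Sum: 3.91 + 957 + 1.33 + 52.8 + 8.31 = 1023.35

1023.35 kHz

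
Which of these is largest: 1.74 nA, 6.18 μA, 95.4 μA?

1.74 nA = 0.00000000174 A
6.18 μA = 0.00000618 A
95.4 μA = 0.0000954 A

95.4 μA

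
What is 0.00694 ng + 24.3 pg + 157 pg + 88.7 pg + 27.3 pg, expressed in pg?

304.24 pg

In pg:
  0.00694 ng = 0.00694 × 10^3 pg = 6.94
  24.3 pg → 24.3
  157 pg → 157
  88.7 pg → 88.7
  27.3 pg → 27.3
Sum: 6.94 + 24.3 + 157 + 88.7 + 27.3 = 304.24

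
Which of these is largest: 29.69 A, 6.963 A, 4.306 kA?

29.69 A = 29.69 A
6.963 A = 6.963 A
4.306 kA = 4306 A

4.306 kA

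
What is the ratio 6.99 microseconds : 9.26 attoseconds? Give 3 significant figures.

(6.99e-6) / (9.26e-18) = 0.7549e12

755000000000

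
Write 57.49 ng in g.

nano = 10^-9, (no prefix) = 10^0; factor is 10^-9.
57.49 × 10^-9 = 0.00000005749

0.00000005749 g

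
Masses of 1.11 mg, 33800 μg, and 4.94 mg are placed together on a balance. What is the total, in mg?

39.85 mg

In mg:
  1.11 mg → 1.11
  33800 μg = 33800e-3 mg = 33.8
  4.94 mg → 4.94
Sum: 1.11 + 33.8 + 4.94 = 39.85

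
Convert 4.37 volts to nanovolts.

4370000000 nanovolts

(no prefix) = 1e0, nano = 1e-9; factor is 1e9.
4.37 × 1e9 = 4370000000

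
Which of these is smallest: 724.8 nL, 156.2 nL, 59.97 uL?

156.2 nL

724.8 nL = 0.0000007248 L
156.2 nL = 0.0000001562 L
59.97 uL = 0.00005997 L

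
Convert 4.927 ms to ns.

milli = 10^-3, nano = 10^-9; factor is 10^6.
4.927 × 10^6 = 4927000

4927000 ns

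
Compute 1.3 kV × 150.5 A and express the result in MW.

0.19565 MW

1.3e3 × 150.5 = 195.65e3 W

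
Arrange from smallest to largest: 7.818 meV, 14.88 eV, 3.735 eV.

7.818 meV = 0.007818 eV
14.88 eV = 14.88 eV
3.735 eV = 3.735 eV

7.818 meV < 3.735 eV < 14.88 eV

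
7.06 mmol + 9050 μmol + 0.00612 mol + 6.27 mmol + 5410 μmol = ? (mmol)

In mmol:
  7.06 mmol → 7.06
  9050 μmol = 9050e-3 mmol = 9.05
  0.00612 mol = 0.00612e3 mmol = 6.12
  6.27 mmol → 6.27
  5410 μmol = 5410e-3 mmol = 5.41
Sum: 7.06 + 9.05 + 6.12 + 6.27 + 5.41 = 33.91

33.91 mmol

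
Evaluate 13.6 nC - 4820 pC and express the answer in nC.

In nC:
  13.6 nC → 13.6
  4820 pC = 4820 × 10⁻³ nC = 4.82
Difference: 13.6 - 4.82 = 8.78

8.78 nC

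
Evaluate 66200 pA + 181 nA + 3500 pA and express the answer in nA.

In nA:
  66200 pA = 66200 × 10^-3 nA = 66.2
  181 nA → 181
  3500 pA = 3500 × 10^-3 nA = 3.5
Sum: 66.2 + 181 + 3.5 = 250.7

250.7 nA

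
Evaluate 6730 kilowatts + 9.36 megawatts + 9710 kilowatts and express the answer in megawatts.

In megawatts:
  6730 kilowatts = 6730 × 10⁻³ megawatts = 6.73
  9.36 megawatts → 9.36
  9710 kilowatts = 9710 × 10⁻³ megawatts = 9.71
Sum: 6.73 + 9.36 + 9.71 = 25.8

25.8 megawatts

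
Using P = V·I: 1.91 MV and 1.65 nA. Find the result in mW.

3.1515 mW

1.91 × 10^6 × 1.65 × 10^-9 = 3.1515 × 10^-3 W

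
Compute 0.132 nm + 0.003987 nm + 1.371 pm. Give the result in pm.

In pm:
  0.132 nm = 0.132e3 pm = 132
  0.003987 nm = 0.003987e3 pm = 3.987
  1.371 pm → 1.371
Sum: 132 + 3.987 + 1.371 = 137.358

137.358 pm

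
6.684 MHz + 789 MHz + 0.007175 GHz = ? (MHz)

In MHz:
  6.684 MHz → 6.684
  789 MHz → 789
  0.007175 GHz = 0.007175 × 10³ MHz = 7.175
Sum: 6.684 + 789 + 7.175 = 802.859

802.859 MHz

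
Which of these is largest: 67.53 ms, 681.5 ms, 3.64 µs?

67.53 ms = 0.06753 s
681.5 ms = 0.6815 s
3.64 µs = 0.00000364 s

681.5 ms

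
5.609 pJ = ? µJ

pico = 1e-12, micro = 1e-6; factor is 1e-6.
5.609 × 1e-6 = 0.000005609

0.000005609 µJ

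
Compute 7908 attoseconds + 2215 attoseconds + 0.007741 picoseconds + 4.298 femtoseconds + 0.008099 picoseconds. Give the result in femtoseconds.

30.261 femtoseconds

In femtoseconds:
  7908 attoseconds = 7908 × 10⁻³ femtoseconds = 7.908
  2215 attoseconds = 2215 × 10⁻³ femtoseconds = 2.215
  0.007741 picoseconds = 0.007741 × 10³ femtoseconds = 7.741
  4.298 femtoseconds → 4.298
  0.008099 picoseconds = 0.008099 × 10³ femtoseconds = 8.099
Sum: 7.908 + 2.215 + 7.741 + 4.298 + 8.099 = 30.261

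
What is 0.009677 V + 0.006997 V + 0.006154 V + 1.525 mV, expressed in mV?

24.353 mV

In mV:
  0.009677 V = 0.009677 × 10³ mV = 9.677
  0.006997 V = 0.006997 × 10³ mV = 6.997
  0.006154 V = 0.006154 × 10³ mV = 6.154
  1.525 mV → 1.525
Sum: 9.677 + 6.997 + 6.154 + 1.525 = 24.353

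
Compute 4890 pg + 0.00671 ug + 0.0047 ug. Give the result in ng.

16.3 ng

In ng:
  4890 pg = 4890 × 10^-3 ng = 4.89
  0.00671 ug = 0.00671 × 10^3 ng = 6.71
  0.0047 ug = 0.0047 × 10^3 ng = 4.7
Sum: 4.89 + 6.71 + 4.7 = 16.3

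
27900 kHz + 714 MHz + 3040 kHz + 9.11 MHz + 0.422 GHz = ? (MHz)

In MHz:
  27900 kHz = 27900e-3 MHz = 27.9
  714 MHz → 714
  3040 kHz = 3040e-3 MHz = 3.04
  9.11 MHz → 9.11
  0.422 GHz = 0.422e3 MHz = 422
Sum: 27.9 + 714 + 3.04 + 9.11 + 422 = 1176.05

1176.05 MHz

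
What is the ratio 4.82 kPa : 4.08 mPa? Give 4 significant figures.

1181000

(4.82 × 10³) / (4.08 × 10⁻³) = 1.1814 × 10⁶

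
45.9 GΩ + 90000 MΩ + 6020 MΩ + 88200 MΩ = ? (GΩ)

In GΩ:
  45.9 GΩ → 45.9
  90000 MΩ = 90000e-3 GΩ = 90
  6020 MΩ = 6020e-3 GΩ = 6.02
  88200 MΩ = 88200e-3 GΩ = 88.2
Sum: 45.9 + 90 + 6.02 + 88.2 = 230.12

230.12 GΩ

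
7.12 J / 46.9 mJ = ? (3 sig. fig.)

152

(7.12) / (46.9e-3) = 0.1518e3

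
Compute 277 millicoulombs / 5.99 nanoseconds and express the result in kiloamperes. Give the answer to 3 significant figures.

46200 kiloamperes

(277e-3) / (5.99e-9) = 46.244e6 A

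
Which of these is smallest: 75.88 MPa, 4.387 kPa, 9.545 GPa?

75.88 MPa = 75880000 Pa
4.387 kPa = 4387 Pa
9.545 GPa = 9545000000 Pa

4.387 kPa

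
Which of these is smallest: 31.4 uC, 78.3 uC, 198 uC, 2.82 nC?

2.82 nC

31.4 uC = 0.0000314 C
78.3 uC = 0.0000783 C
198 uC = 0.000198 C
2.82 nC = 0.00000000282 C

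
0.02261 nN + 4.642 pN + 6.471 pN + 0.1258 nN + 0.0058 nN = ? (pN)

In pN:
  0.02261 nN = 0.02261e3 pN = 22.61
  4.642 pN → 4.642
  6.471 pN → 6.471
  0.1258 nN = 0.1258e3 pN = 125.8
  0.0058 nN = 0.0058e3 pN = 5.8
Sum: 22.61 + 4.642 + 6.471 + 125.8 + 5.8 = 165.323

165.323 pN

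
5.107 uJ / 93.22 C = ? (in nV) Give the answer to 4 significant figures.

54.78 nV

(5.107e-6) / (93.22) = 0.0547844e-6 V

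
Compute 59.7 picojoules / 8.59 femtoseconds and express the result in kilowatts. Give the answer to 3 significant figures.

6.95 kilowatts

(59.7 × 10^-12) / (8.59 × 10^-15) = 6.9499 × 10^3 W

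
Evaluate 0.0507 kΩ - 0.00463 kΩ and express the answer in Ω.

46.07 Ω

In Ω:
  0.0507 kΩ = 0.0507 × 10^3 Ω = 50.7
  0.00463 kΩ = 0.00463 × 10^3 Ω = 4.63
Difference: 50.7 - 4.63 = 46.07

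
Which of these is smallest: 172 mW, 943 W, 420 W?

172 mW

172 mW = 0.172 W
943 W = 943 W
420 W = 420 W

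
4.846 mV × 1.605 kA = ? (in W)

7.77783 W

4.846e-3 × 1.605e3 = 7.77783 W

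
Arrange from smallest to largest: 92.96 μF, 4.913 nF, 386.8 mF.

4.913 nF < 92.96 μF < 386.8 mF

92.96 μF = 0.00009296 F
4.913 nF = 0.000000004913 F
386.8 mF = 0.3868 F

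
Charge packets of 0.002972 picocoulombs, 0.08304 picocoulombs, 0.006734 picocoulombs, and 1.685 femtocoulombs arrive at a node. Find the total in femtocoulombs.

In femtocoulombs:
  0.002972 picocoulombs = 0.002972 × 10³ femtocoulombs = 2.972
  0.08304 picocoulombs = 0.08304 × 10³ femtocoulombs = 83.04
  0.006734 picocoulombs = 0.006734 × 10³ femtocoulombs = 6.734
  1.685 femtocoulombs → 1.685
Sum: 2.972 + 83.04 + 6.734 + 1.685 = 94.431

94.431 femtocoulombs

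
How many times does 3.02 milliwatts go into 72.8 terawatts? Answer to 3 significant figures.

(72.8 × 10^12) / (3.02 × 10^-3) = 24.11 × 10^15

24100000000000000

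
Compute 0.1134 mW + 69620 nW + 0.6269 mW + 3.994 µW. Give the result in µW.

In µW:
  0.1134 mW = 0.1134 × 10^3 µW = 113.4
  69620 nW = 69620 × 10^-3 µW = 69.62
  0.6269 mW = 0.6269 × 10^3 µW = 626.9
  3.994 µW → 3.994
Sum: 113.4 + 69.62 + 626.9 + 3.994 = 813.914

813.914 µW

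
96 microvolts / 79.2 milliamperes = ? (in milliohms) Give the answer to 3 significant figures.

(96e-6) / (79.2e-3) = 1.2121e-3 Ω

1.21 milliohms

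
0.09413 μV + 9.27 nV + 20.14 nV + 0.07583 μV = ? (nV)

In nV:
  0.09413 μV = 0.09413 × 10^3 nV = 94.13
  9.27 nV → 9.27
  20.14 nV → 20.14
  0.07583 μV = 0.07583 × 10^3 nV = 75.83
Sum: 94.13 + 9.27 + 20.14 + 75.83 = 199.37

199.37 nV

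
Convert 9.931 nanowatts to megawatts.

nano = 1e-9, mega = 1e6; factor is 1e-15.
9.931 × 1e-15 = 0.000000000000009931

0.000000000000009931 megawatts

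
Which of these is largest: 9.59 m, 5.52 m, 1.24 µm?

9.59 m

9.59 m = 9.59 m
5.52 m = 5.52 m
1.24 µm = 0.00000124 m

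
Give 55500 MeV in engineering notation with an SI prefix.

55.5 GeV

= 55.5 × 10⁹ eV; 10⁹ is giga.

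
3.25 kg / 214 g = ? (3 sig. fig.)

15.2

(3.25 × 10³) / (214) = 0.01519 × 10³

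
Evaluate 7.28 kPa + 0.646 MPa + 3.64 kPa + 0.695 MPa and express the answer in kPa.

1351.92 kPa

In kPa:
  7.28 kPa → 7.28
  0.646 MPa = 0.646 × 10³ kPa = 646
  3.64 kPa → 3.64
  0.695 MPa = 0.695 × 10³ kPa = 695
Sum: 7.28 + 646 + 3.64 + 695 = 1351.92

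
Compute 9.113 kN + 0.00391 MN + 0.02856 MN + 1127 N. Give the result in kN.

42.71 kN

In kN:
  9.113 kN → 9.113
  0.00391 MN = 0.00391 × 10³ kN = 3.91
  0.02856 MN = 0.02856 × 10³ kN = 28.56
  1127 N = 1127 × 10⁻³ kN = 1.127
Sum: 9.113 + 3.91 + 28.56 + 1.127 = 42.71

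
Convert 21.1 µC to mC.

0.0211 mC

micro = 1e-6, milli = 1e-3; factor is 1e-3.
21.1 × 1e-3 = 0.0211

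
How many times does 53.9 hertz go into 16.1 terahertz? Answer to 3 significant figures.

(16.1 × 10^12) / (53.9) = 0.2987 × 10^12

299000000000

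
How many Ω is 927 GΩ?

927000000000 Ω

giga = 10^9, (no prefix) = 10^0; factor is 10^9.
927 × 10^9 = 927000000000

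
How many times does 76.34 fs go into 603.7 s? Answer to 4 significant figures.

7908000000000000

(603.7) / (76.34e-15) = 7.908e15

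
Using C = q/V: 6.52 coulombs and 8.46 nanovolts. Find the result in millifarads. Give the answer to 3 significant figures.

(6.52) / (8.46e-9) = 0.77069e9 F

771000000000 millifarads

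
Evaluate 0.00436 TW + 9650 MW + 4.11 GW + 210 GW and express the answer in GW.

In GW:
  0.00436 TW = 0.00436 × 10³ GW = 4.36
  9650 MW = 9650 × 10⁻³ GW = 9.65
  4.11 GW → 4.11
  210 GW → 210
Sum: 4.36 + 9.65 + 4.11 + 210 = 228.12

228.12 GW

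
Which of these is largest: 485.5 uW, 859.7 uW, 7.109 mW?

485.5 uW = 0.0004855 W
859.7 uW = 0.0008597 W
7.109 mW = 0.007109 W

7.109 mW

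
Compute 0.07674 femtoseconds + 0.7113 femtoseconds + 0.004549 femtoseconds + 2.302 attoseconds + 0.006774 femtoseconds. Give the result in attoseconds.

801.665 attoseconds

In attoseconds:
  0.07674 femtoseconds = 0.07674 × 10³ attoseconds = 76.74
  0.7113 femtoseconds = 0.7113 × 10³ attoseconds = 711.3
  0.004549 femtoseconds = 0.004549 × 10³ attoseconds = 4.549
  2.302 attoseconds → 2.302
  0.006774 femtoseconds = 0.006774 × 10³ attoseconds = 6.774
Sum: 76.74 + 711.3 + 4.549 + 2.302 + 6.774 = 801.665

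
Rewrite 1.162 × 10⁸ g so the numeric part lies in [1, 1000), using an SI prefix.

= 116.2 × 10⁶ g; 10⁶ is mega.

116.2 Mg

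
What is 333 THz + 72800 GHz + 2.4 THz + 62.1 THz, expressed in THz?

470.3 THz

In THz:
  333 THz → 333
  72800 GHz = 72800e-3 THz = 72.8
  2.4 THz → 2.4
  62.1 THz → 62.1
Sum: 333 + 72.8 + 2.4 + 62.1 = 470.3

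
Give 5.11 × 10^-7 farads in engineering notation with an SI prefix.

= 511 × 10^-9 farads; 10^-9 is nano.

511 nanofarads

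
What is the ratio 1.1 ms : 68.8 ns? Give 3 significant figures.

16000

(1.1e-3) / (68.8e-9) = 0.01599e6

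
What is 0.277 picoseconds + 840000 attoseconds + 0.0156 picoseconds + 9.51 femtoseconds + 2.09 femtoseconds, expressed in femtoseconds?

In femtoseconds:
  0.277 picoseconds = 0.277 × 10³ femtoseconds = 277
  840000 attoseconds = 840000 × 10⁻³ femtoseconds = 840
  0.0156 picoseconds = 0.0156 × 10³ femtoseconds = 15.6
  9.51 femtoseconds → 9.51
  2.09 femtoseconds → 2.09
Sum: 277 + 840 + 15.6 + 9.51 + 2.09 = 1144.2

1144.2 femtoseconds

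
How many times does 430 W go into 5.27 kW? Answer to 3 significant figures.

(5.27 × 10^3) / (430) = 0.01226 × 10^3

12.3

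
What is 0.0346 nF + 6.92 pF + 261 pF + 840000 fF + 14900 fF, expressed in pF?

In pF:
  0.0346 nF = 0.0346e3 pF = 34.6
  6.92 pF → 6.92
  261 pF → 261
  840000 fF = 840000e-3 pF = 840
  14900 fF = 14900e-3 pF = 14.9
Sum: 34.6 + 6.92 + 261 + 840 + 14.9 = 1157.42

1157.42 pF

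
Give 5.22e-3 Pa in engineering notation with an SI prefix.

= 5.22e-3 Pa; 1e-3 is milli.

5.22 mPa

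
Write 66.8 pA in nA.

0.0668 nA

pico = 10^-12, nano = 10^-9; factor is 10^-3.
66.8 × 10^-3 = 0.0668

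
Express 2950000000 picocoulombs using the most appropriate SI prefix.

= 2.95 × 10⁻³ coulombs; 10⁻³ is milli.

2.95 millicoulombs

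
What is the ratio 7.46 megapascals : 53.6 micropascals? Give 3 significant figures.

139000000000

(7.46e6) / (53.6e-6) = 0.1392e12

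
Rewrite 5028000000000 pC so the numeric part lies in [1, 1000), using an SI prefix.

5.028 C

= 5.028 C; mantissa already in [1, 1000).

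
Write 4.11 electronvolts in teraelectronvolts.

0.00000000000411 teraelectronvolts

(no prefix) = 10⁰, tera = 10¹²; factor is 10⁻¹².
4.11 × 10⁻¹² = 0.00000000000411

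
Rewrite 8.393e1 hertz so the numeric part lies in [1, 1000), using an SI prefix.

= 83.93 hertz; mantissa already in [1, 1000).

83.93 hertz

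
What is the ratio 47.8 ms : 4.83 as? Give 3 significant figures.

9900000000000000

(47.8e-3) / (4.83e-18) = 9.896e15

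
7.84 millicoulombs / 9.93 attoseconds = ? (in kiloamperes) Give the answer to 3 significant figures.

(7.84e-3) / (9.93e-18) = 0.78953e15 A

790000000000 kiloamperes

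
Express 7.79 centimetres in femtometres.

77900000000000 femtometres

centi = 10⁻², femto = 10⁻¹⁵; factor is 10¹³.
7.79 × 10¹³ = 77900000000000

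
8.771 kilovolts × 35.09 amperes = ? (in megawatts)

8.771 × 10^3 × 35.09 = 307.77439 × 10^3 W

0.30777439 megawatts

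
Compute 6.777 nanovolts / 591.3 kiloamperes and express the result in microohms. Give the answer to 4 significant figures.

0.00000001146 microohms

(6.777 × 10⁻⁹) / (591.3 × 10³) = 0.0114612 × 10⁻¹² Ω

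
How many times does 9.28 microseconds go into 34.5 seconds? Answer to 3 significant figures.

3720000

(34.5) / (9.28e-6) = 3.718e6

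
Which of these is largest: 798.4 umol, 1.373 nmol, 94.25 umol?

798.4 umol = 0.0007984 mol
1.373 nmol = 0.000000001373 mol
94.25 umol = 0.00009425 mol

798.4 umol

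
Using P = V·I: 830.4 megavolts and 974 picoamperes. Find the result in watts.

830.4 × 10^6 × 974 × 10^-12 = 808809.6 × 10^-6 W

0.8088096 watts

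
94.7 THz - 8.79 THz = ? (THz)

In THz:
  94.7 THz → 94.7
  8.79 THz → 8.79
Difference: 94.7 - 8.79 = 85.91

85.91 THz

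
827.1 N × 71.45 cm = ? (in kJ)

827.1 × 71.45e-2 = 59096.295e-2 J

0.59096295 kJ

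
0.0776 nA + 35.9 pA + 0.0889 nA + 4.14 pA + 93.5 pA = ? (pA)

300.04 pA

In pA:
  0.0776 nA = 0.0776e3 pA = 77.6
  35.9 pA → 35.9
  0.0889 nA = 0.0889e3 pA = 88.9
  4.14 pA → 4.14
  93.5 pA → 93.5
Sum: 77.6 + 35.9 + 88.9 + 4.14 + 93.5 = 300.04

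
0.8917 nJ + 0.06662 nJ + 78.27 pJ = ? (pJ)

1036.59 pJ

In pJ:
  0.8917 nJ = 0.8917 × 10³ pJ = 891.7
  0.06662 nJ = 0.06662 × 10³ pJ = 66.62
  78.27 pJ → 78.27
Sum: 891.7 + 66.62 + 78.27 = 1036.59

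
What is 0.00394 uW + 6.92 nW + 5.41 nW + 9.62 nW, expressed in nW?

25.89 nW

In nW:
  0.00394 uW = 0.00394e3 nW = 3.94
  6.92 nW → 6.92
  5.41 nW → 5.41
  9.62 nW → 9.62
Sum: 3.94 + 6.92 + 5.41 + 9.62 = 25.89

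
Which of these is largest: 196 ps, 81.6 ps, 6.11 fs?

196 ps

196 ps = 0.000000000196 s
81.6 ps = 0.0000000000816 s
6.11 fs = 0.00000000000000611 s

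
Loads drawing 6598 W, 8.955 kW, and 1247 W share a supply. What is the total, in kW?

16.8 kW

In kW:
  6598 W = 6598e-3 kW = 6.598
  8.955 kW → 8.955
  1247 W = 1247e-3 kW = 1.247
Sum: 6.598 + 8.955 + 1.247 = 16.8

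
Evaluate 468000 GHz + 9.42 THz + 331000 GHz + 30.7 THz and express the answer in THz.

839.12 THz

In THz:
  468000 GHz = 468000 × 10^-3 THz = 468
  9.42 THz → 9.42
  331000 GHz = 331000 × 10^-3 THz = 331
  30.7 THz → 30.7
Sum: 468 + 9.42 + 331 + 30.7 = 839.12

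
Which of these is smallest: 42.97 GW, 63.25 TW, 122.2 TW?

42.97 GW

42.97 GW = 42970000000 W
63.25 TW = 63250000000000 W
122.2 TW = 122200000000000 W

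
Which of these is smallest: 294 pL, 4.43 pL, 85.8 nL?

4.43 pL

294 pL = 0.000000000294 L
4.43 pL = 0.00000000000443 L
85.8 nL = 0.0000000858 L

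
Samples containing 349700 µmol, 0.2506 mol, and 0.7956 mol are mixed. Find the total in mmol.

In mmol:
  349700 µmol = 349700 × 10⁻³ mmol = 349.7
  0.2506 mol = 0.2506 × 10³ mmol = 250.6
  0.7956 mol = 0.7956 × 10³ mmol = 795.6
Sum: 349.7 + 250.6 + 795.6 = 1395.9

1395.9 mmol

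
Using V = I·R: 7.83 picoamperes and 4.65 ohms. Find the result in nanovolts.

7.83 × 10⁻¹² × 4.65 = 36.4095 × 10⁻¹² V

0.0364095 nanovolts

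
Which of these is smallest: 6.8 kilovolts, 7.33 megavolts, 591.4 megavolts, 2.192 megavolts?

6.8 kilovolts

6.8 kilovolts = 6800 volts
7.33 megavolts = 7330000 volts
591.4 megavolts = 591400000 volts
2.192 megavolts = 2192000 volts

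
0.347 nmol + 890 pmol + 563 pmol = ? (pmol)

In pmol:
  0.347 nmol = 0.347e3 pmol = 347
  890 pmol → 890
  563 pmol → 563
Sum: 347 + 890 + 563 = 1800

1800 pmol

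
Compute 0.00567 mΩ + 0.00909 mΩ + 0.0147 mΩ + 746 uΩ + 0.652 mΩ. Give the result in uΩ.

1427.46 uΩ

In uΩ:
  0.00567 mΩ = 0.00567 × 10^3 uΩ = 5.67
  0.00909 mΩ = 0.00909 × 10^3 uΩ = 9.09
  0.0147 mΩ = 0.0147 × 10^3 uΩ = 14.7
  746 uΩ → 746
  0.652 mΩ = 0.652 × 10^3 uΩ = 652
Sum: 5.67 + 9.09 + 14.7 + 746 + 652 = 1427.46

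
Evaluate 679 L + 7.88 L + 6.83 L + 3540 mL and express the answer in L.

In L:
  679 L → 679
  7.88 L → 7.88
  6.83 L → 6.83
  3540 mL = 3540 × 10^-3 L = 3.54
Sum: 679 + 7.88 + 6.83 + 3.54 = 697.25

697.25 L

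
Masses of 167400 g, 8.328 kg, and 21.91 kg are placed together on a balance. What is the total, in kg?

In kg:
  167400 g = 167400 × 10⁻³ kg = 167.4
  8.328 kg → 8.328
  21.91 kg → 21.91
Sum: 167.4 + 8.328 + 21.91 = 197.638

197.638 kg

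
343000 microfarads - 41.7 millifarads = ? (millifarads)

In millifarads:
  343000 microfarads = 343000e-3 millifarads = 343
  41.7 millifarads → 41.7
Difference: 343 - 41.7 = 301.3

301.3 millifarads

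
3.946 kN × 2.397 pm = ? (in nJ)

9.458562 nJ

3.946 × 10^3 × 2.397 × 10^-12 = 9.458562 × 10^-9 J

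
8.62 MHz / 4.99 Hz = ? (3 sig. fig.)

1730000

(8.62 × 10^6) / (4.99) = 1.727 × 10^6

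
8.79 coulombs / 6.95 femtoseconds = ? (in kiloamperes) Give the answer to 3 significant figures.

(8.79) / (6.95 × 10^-15) = 1.2647 × 10^15 A

1260000000000 kiloamperes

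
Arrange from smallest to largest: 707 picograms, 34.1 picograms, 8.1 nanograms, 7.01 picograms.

7.01 picograms < 34.1 picograms < 707 picograms < 8.1 nanograms

707 picograms = 0.000000000707 grams
34.1 picograms = 0.0000000000341 grams
8.1 nanograms = 0.0000000081 grams
7.01 picograms = 0.00000000000701 grams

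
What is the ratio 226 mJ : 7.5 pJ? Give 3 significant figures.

(226e-3) / (7.5e-12) = 30.13e9

30100000000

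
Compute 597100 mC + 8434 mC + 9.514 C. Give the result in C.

615.048 C

In C:
  597100 mC = 597100e-3 C = 597.1
  8434 mC = 8434e-3 C = 8.434
  9.514 C → 9.514
Sum: 597.1 + 8.434 + 9.514 = 615.048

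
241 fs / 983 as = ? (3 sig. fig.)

245

(241e-15) / (983e-18) = 0.2452e3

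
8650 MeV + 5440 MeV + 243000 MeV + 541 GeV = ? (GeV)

In GeV:
  8650 MeV = 8650 × 10⁻³ GeV = 8.65
  5440 MeV = 5440 × 10⁻³ GeV = 5.44
  243000 MeV = 243000 × 10⁻³ GeV = 243
  541 GeV → 541
Sum: 8.65 + 5.44 + 243 + 541 = 798.09

798.09 GeV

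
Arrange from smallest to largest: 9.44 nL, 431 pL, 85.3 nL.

9.44 nL = 0.00000000944 L
431 pL = 0.000000000431 L
85.3 nL = 0.0000000853 L

431 pL < 9.44 nL < 85.3 nL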